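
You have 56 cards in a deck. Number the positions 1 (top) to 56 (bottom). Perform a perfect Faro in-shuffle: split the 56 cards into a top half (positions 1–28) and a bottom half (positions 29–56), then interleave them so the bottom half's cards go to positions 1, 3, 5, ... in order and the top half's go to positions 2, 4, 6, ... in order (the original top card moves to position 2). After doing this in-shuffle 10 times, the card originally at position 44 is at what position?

Track the card's position through each in-shuffle:
44 → 31 → 5 → 10 → 20 → 40 → 23 → 46 → 35 → 13 → 26

26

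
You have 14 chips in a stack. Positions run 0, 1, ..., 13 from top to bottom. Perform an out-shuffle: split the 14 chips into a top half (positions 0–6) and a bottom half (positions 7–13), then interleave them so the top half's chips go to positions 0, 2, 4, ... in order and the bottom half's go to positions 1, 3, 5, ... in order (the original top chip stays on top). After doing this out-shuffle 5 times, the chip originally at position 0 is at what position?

0

Position 0 is a fixed point of every out-shuffle, so the chip never moves.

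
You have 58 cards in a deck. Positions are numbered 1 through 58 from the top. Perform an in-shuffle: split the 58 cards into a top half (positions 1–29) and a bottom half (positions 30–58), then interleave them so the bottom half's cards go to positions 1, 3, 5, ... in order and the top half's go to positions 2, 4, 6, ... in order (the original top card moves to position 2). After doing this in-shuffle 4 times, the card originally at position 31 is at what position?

Track the card's position through each in-shuffle:
31 → 3 → 6 → 12 → 24

24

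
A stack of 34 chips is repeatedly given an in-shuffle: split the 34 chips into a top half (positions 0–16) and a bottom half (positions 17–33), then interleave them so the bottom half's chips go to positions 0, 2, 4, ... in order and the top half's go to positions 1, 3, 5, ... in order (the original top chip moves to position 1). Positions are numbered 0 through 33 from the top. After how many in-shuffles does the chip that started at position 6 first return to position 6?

4

Follow position 6 under repeated in-shuffles:
6 → 13 → 27 → 20 → 6
It first returns after 4 in-shuffles.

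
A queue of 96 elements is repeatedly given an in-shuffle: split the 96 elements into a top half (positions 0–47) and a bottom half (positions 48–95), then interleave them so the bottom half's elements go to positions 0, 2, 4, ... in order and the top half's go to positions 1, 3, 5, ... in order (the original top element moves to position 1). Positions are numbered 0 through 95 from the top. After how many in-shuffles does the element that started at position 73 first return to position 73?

48

Follow position 73 under repeated in-shuffles:
73 → 50 → 4 → 9 → 19 → 39 → 79 → 62 → ... → 73 (length 48)
It first returns after 48 in-shuffles.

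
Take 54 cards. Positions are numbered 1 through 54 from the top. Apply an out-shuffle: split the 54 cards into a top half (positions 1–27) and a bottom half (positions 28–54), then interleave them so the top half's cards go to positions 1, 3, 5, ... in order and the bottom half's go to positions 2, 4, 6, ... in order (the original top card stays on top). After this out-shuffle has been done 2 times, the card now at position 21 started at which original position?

6

Work backwards from position 21, undoing one out-shuffle at a time:
21 ← 11 ← 6
So the card now at position 21 started at position 6.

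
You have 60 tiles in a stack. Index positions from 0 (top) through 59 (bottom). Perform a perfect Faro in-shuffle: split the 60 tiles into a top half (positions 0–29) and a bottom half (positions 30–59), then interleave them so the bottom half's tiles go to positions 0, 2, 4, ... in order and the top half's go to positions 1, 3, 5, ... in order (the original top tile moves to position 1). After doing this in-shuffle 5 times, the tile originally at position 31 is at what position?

47

Track the tile's position through each in-shuffle:
31 → 2 → 5 → 11 → 23 → 47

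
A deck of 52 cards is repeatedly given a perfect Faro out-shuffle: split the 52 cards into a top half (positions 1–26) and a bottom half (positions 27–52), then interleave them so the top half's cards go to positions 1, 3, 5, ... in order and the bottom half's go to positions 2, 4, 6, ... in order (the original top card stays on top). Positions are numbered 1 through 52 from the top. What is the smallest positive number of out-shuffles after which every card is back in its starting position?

The out-shuffle permutes the 52 positions with cycle lengths [1, 1, 2, 8, 8, 8, 8, 8, 8].
Every card is home exactly when every cycle has completed a whole number of laps, i.e. after lcm(1, 2, 8) = 8 out-shuffles.

8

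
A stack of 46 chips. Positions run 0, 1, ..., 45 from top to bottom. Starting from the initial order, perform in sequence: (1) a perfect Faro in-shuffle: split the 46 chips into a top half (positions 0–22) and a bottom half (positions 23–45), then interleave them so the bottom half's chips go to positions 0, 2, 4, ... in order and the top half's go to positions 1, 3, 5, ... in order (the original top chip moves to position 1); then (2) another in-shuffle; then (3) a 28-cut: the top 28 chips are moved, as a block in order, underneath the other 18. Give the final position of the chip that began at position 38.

Track the chip from position 38 forward through each operation:
  after op 1 (in-shuffle): 38 → 30
  after op 2 (in-shuffle): 30 → 14
  after op 3 (cut 28): 14 → 32

32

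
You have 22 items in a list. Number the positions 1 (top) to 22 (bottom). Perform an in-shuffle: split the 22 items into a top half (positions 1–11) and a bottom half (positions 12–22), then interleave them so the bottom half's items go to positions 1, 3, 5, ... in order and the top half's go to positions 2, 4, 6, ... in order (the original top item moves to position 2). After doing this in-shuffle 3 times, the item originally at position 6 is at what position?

Track the item's position through each in-shuffle:
6 → 12 → 1 → 2

2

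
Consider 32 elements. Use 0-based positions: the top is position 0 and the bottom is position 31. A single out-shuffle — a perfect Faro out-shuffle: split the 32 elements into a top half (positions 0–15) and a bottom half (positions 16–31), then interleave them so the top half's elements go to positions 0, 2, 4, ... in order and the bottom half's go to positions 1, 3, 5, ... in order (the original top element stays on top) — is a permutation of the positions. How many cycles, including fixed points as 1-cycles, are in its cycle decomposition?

Trace each unvisited position around until it returns:
(0) (1 2 4 8 16) (3 6 12 24 17) (5 10 20 9 18) (7 14 28 25 19) (11 22 13 26 21) (15 30 29 27 23) (31)
8 cycles in total.

8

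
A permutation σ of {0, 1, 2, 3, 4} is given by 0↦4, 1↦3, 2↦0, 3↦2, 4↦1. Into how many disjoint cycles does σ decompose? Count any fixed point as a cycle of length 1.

1

Cycle decomposition: (0 4 1 3 2).
1 cycle.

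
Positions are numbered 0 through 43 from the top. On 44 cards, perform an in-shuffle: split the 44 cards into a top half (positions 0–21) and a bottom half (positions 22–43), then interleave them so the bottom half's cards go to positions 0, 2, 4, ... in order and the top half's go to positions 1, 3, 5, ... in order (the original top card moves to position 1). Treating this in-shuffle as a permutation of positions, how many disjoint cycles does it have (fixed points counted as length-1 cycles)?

7

Trace each unvisited position around until it returns:
(0 1 3 7 15 31 ... len 12) (2 5 11 23) (4 9 19 39 34 24) (6 13 27 10 21 43 ... len 12) (8 17 35 26) (14 29) (20 41 38 32)
7 cycles in total.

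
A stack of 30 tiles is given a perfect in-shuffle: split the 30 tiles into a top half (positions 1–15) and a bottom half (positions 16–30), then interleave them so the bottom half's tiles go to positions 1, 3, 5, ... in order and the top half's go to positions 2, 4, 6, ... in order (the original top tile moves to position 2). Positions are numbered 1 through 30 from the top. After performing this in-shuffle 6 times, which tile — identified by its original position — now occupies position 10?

Work backwards from position 10, undoing one in-shuffle at a time:
10 ← 5 ← 18 ← 9 ← 20 ← 10 ← 5
So the tile now at position 10 started at position 5.

5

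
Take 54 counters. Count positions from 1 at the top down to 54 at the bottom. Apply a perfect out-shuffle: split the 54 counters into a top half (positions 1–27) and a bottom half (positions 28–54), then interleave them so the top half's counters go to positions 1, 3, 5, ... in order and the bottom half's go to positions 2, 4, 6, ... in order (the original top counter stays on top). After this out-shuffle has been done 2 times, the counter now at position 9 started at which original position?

3

Work backwards from position 9, undoing one out-shuffle at a time:
9 ← 5 ← 3
So the counter now at position 9 started at position 3.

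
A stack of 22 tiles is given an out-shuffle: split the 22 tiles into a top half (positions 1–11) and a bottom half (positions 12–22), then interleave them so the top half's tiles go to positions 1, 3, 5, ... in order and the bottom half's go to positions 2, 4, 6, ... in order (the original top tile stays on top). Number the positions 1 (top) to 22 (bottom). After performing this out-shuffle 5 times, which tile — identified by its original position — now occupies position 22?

Work backwards from position 22, undoing one out-shuffle at a time:
22 ← 22 ← 22 ← 22 ← 22 ← 22
So the tile now at position 22 started at position 22.

22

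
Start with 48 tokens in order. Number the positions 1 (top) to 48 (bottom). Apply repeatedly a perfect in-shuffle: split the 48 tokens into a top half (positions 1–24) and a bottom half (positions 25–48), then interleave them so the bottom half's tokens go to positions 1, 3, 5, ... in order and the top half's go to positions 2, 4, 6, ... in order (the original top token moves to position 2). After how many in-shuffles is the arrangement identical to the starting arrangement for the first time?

21

The in-shuffle permutes the 48 positions with cycle lengths [3, 3, 21, 21].
Every token is home exactly when every cycle has completed a whole number of laps, i.e. after lcm(3, 21) = 21 in-shuffles.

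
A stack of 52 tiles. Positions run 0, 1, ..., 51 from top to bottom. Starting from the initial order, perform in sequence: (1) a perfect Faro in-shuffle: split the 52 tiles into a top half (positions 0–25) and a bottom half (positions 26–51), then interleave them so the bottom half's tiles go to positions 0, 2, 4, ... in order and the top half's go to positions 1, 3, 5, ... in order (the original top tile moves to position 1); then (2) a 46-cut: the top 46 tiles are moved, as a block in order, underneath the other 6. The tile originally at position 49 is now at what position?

Track the tile from position 49 forward through each operation:
  after op 1 (in-shuffle): 49 → 46
  after op 2 (cut 46): 46 → 0

0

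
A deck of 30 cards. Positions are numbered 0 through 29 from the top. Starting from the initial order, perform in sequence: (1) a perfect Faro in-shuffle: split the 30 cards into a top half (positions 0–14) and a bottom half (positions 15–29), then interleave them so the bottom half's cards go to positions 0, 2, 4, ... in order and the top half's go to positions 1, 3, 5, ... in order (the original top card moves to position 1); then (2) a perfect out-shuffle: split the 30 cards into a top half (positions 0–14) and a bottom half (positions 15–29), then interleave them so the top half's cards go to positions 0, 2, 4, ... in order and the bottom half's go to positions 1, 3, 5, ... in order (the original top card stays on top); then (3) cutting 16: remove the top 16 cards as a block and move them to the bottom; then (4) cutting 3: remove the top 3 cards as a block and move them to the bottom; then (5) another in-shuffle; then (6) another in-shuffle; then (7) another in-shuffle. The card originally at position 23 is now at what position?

Track the card from position 23 forward through each operation:
  after op 1 (in-shuffle): 23 → 16
  after op 2 (out-shuffle): 16 → 3
  after op 3 (cut 16): 3 → 17
  after op 4 (cut 3): 17 → 14
  after op 5 (in-shuffle): 14 → 29
  after op 6 (in-shuffle): 29 → 28
  after op 7 (in-shuffle): 28 → 26

26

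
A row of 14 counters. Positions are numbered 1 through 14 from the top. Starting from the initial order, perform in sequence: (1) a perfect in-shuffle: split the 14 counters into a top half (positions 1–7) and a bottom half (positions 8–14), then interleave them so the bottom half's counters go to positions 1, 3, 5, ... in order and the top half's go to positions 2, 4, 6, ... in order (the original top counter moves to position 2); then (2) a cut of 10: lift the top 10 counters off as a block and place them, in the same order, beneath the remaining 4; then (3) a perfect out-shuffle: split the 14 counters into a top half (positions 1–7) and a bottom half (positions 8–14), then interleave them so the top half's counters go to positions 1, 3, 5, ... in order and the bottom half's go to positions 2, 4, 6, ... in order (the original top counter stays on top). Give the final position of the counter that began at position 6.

Track the counter from position 6 forward through each operation:
  after op 1 (in-shuffle): 6 → 12
  after op 2 (cut 10): 12 → 2
  after op 3 (out-shuffle): 2 → 3

3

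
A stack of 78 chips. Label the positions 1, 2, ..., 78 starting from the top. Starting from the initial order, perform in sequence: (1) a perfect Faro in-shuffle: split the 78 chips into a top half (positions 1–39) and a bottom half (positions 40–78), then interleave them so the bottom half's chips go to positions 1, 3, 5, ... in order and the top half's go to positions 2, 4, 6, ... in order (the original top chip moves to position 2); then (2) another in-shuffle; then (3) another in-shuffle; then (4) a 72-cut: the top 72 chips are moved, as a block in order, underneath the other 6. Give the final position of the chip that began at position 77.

Track the chip from position 77 forward through each operation:
  after op 1 (in-shuffle): 77 → 75
  after op 2 (in-shuffle): 75 → 71
  after op 3 (in-shuffle): 71 → 63
  after op 4 (cut 72): 63 → 69

69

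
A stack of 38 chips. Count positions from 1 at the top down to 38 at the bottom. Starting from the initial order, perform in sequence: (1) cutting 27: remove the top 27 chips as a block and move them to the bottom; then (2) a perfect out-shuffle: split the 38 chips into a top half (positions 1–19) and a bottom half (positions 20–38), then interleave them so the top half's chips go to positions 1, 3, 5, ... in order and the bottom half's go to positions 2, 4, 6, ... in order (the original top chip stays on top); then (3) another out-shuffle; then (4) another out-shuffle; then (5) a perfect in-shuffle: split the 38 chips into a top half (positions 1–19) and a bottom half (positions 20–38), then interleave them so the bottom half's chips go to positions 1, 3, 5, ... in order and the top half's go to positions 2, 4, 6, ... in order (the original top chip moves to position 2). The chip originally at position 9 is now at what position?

10

Track the chip from position 9 forward through each operation:
  after op 1 (cut 27): 9 → 20
  after op 2 (out-shuffle): 20 → 2
  after op 3 (out-shuffle): 2 → 3
  after op 4 (out-shuffle): 3 → 5
  after op 5 (in-shuffle): 5 → 10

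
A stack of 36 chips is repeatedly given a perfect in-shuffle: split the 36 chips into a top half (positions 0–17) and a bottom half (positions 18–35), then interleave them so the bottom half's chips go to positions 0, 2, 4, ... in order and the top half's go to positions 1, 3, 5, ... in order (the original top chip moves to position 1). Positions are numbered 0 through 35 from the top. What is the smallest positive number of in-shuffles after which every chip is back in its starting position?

36

The in-shuffle permutes the 36 positions with cycle lengths [36].
Every chip is home exactly when every cycle has completed a whole number of laps, i.e. after lcm(36) = 36 in-shuffles.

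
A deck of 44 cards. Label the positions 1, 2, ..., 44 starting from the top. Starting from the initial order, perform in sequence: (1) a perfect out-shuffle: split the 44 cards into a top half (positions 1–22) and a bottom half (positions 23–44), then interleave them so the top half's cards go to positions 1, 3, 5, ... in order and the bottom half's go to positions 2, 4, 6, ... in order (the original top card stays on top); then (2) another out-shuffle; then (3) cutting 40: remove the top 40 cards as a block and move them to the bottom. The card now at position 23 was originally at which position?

Undo the operations in reverse order, starting from position 23:
  undo op 3 (cut 40): 23 ← 19
  undo op 2 (out-shuffle, from top half): 19 ← 10
  undo op 1 (out-shuffle, from bottom half): 10 ← 27
So the card at position 23 came from original position 27.

27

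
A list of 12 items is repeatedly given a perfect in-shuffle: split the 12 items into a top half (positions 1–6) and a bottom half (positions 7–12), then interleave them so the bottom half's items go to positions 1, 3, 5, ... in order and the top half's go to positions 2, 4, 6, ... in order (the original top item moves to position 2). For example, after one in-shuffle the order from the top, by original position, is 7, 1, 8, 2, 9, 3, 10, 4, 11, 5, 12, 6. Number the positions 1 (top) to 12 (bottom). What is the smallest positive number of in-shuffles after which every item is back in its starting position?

The in-shuffle permutes the 12 positions with cycle lengths [12].
Every item is home exactly when every cycle has completed a whole number of laps, i.e. after lcm(12) = 12 in-shuffles.

12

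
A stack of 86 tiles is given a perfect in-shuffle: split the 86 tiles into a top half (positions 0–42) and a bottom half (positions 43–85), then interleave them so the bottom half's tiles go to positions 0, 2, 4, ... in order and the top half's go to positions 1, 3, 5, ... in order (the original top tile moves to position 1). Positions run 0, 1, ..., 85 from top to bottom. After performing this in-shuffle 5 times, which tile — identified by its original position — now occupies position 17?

5

Work backwards from position 17, undoing one in-shuffle at a time:
17 ← 8 ← 47 ← 23 ← 11 ← 5
So the tile now at position 17 started at position 5.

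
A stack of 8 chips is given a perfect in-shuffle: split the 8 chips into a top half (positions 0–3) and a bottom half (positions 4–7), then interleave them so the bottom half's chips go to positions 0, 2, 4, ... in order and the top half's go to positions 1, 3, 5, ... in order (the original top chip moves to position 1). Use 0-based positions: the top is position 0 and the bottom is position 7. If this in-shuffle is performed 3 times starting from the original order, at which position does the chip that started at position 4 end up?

3

Track the chip's position through each in-shuffle:
4 → 0 → 1 → 3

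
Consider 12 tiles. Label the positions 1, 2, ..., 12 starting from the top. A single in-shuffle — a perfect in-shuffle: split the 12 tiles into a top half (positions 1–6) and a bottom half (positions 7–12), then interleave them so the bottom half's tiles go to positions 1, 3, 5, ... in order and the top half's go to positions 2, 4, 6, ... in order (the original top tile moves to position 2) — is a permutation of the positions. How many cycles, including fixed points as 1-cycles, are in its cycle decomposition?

1

Trace each unvisited position around until it returns:
(1 2 4 8 3 6 ... len 12)
1 cycle in total.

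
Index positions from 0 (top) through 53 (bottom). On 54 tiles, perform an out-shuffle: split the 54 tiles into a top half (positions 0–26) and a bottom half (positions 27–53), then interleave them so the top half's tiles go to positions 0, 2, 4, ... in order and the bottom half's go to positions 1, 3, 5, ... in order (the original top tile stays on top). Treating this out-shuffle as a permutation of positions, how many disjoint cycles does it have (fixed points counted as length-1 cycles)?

Trace each unvisited position around until it returns:
(0) (1 2 4 8 16 32 ... len 52) (53)
3 cycles in total.

3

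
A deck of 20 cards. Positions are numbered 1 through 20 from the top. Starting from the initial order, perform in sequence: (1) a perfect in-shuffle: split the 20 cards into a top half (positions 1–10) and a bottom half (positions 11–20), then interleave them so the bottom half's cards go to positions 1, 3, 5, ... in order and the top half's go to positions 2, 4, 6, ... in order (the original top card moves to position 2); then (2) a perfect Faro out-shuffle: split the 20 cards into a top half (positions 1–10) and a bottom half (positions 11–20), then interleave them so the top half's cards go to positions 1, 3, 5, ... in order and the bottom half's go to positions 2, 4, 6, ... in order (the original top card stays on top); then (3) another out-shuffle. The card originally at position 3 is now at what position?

Track the card from position 3 forward through each operation:
  after op 1 (in-shuffle): 3 → 6
  after op 2 (out-shuffle): 6 → 11
  after op 3 (out-shuffle): 11 → 2

2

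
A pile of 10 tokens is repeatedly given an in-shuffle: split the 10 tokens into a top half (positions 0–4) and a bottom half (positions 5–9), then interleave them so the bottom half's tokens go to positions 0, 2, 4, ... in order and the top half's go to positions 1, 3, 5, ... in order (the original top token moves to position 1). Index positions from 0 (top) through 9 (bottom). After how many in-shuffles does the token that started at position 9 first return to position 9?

10

Follow position 9 under repeated in-shuffles:
9 → 8 → 6 → 2 → 5 → 0 → 1 → 3 → 7 → 4 → 9
It first returns after 10 in-shuffles.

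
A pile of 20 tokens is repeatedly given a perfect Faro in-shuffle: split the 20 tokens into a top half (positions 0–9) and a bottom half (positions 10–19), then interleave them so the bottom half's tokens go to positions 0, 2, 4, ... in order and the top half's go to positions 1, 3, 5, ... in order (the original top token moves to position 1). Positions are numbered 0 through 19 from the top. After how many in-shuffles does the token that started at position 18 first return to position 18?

6

Follow position 18 under repeated in-shuffles:
18 → 16 → 12 → 4 → 9 → 19 → 18
It first returns after 6 in-shuffles.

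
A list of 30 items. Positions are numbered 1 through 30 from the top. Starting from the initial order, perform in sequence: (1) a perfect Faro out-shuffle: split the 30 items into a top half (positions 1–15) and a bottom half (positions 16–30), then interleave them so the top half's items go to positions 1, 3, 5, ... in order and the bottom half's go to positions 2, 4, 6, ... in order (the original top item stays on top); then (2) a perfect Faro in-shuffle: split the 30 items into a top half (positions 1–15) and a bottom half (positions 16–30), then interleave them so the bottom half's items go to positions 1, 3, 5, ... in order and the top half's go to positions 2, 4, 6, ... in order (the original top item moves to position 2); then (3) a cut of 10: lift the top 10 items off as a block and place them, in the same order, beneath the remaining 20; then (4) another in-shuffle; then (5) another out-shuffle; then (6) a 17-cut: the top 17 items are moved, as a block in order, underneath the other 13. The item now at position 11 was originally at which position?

3

Undo the operations in reverse order, starting from position 11:
  undo op 6 (cut 17): 11 ← 28
  undo op 5 (out-shuffle, from bottom half): 28 ← 29
  undo op 4 (in-shuffle, from bottom half): 29 ← 30
  undo op 3 (cut 10): 30 ← 10
  undo op 2 (in-shuffle, from top half): 10 ← 5
  undo op 1 (out-shuffle, from top half): 5 ← 3
So the item at position 11 came from original position 3.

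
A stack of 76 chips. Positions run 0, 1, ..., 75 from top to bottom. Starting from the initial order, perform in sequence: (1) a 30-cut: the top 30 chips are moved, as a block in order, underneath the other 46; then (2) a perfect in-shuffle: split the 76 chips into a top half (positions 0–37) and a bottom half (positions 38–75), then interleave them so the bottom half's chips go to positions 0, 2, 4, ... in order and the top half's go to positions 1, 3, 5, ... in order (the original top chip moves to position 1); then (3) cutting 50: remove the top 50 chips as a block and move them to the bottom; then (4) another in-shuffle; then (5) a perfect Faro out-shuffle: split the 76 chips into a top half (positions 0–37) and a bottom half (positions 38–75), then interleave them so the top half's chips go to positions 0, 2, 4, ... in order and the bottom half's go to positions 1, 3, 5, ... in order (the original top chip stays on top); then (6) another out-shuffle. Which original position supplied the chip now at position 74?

12

Undo the operations in reverse order, starting from position 74:
  undo op 6 (out-shuffle, from top half): 74 ← 37
  undo op 5 (out-shuffle, from bottom half): 37 ← 56
  undo op 4 (in-shuffle, from bottom half): 56 ← 66
  undo op 3 (cut 50): 66 ← 40
  undo op 2 (in-shuffle, from bottom half): 40 ← 58
  undo op 1 (cut 30): 58 ← 12
So the chip at position 74 came from original position 12.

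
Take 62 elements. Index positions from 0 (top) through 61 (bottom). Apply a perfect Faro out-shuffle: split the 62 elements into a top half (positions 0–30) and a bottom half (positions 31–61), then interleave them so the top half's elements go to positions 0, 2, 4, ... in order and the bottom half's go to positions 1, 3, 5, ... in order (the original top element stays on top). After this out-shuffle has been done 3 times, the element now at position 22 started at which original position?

18

Work backwards from position 22, undoing one out-shuffle at a time:
22 ← 11 ← 36 ← 18
So the element now at position 22 started at position 18.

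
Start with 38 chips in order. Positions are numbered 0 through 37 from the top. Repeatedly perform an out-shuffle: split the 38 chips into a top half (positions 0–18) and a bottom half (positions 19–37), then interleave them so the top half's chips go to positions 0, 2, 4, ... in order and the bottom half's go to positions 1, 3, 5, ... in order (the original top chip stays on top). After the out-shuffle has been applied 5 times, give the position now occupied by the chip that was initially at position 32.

Track the chip's position through each out-shuffle:
32 → 27 → 17 → 34 → 31 → 25

25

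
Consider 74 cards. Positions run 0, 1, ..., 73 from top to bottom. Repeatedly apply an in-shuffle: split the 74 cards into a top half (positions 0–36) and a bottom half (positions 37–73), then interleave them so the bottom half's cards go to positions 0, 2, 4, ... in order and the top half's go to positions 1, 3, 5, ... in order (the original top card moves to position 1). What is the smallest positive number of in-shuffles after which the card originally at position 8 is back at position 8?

20

Follow position 8 under repeated in-shuffles:
8 → 17 → 35 → 71 → 68 → 62 → 50 → 26 → 53 → 32 → 65 → 56 → 38 → 2 → 5 → 11 → 23 → 47 → 20 → 41 → 8
It first returns after 20 in-shuffles.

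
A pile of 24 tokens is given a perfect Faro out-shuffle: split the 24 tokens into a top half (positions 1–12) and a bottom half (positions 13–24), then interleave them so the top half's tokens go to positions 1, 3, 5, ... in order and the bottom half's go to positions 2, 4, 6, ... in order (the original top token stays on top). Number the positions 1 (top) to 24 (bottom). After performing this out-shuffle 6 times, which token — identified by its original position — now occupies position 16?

Work backwards from position 16, undoing one out-shuffle at a time:
16 ← 20 ← 22 ← 23 ← 12 ← 18 ← 21
So the token now at position 16 started at position 21.

21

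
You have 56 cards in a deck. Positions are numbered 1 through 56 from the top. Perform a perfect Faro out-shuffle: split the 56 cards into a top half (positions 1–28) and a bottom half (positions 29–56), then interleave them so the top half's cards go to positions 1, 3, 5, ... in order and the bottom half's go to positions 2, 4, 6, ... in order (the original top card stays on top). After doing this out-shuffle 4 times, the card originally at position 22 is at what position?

Track the card's position through each out-shuffle:
22 → 43 → 30 → 4 → 7

7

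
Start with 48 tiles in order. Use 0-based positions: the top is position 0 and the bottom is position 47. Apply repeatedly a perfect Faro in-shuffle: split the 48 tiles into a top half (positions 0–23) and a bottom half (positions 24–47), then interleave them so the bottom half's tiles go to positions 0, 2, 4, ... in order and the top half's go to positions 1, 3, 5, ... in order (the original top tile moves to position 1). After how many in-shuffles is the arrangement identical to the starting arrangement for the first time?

The in-shuffle permutes the 48 positions with cycle lengths [3, 3, 21, 21].
Every tile is home exactly when every cycle has completed a whole number of laps, i.e. after lcm(3, 21) = 21 in-shuffles.

21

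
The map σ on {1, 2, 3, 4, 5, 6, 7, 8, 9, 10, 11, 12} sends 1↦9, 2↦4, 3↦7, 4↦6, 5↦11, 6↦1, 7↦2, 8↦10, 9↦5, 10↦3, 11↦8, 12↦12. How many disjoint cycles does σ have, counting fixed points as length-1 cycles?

Cycle decomposition: (1 9 5 11 8 10 3 7 2 4 6) (12).
2 cycles.

2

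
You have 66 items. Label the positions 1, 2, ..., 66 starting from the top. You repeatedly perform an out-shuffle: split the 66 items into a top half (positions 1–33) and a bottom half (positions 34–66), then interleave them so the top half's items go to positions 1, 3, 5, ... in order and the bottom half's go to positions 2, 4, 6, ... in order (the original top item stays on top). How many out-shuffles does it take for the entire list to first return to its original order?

The out-shuffle permutes the 66 positions with cycle lengths [1, 1, 4, 12, 12, 12, 12, 12].
Every item is home exactly when every cycle has completed a whole number of laps, i.e. after lcm(1, 4, 12) = 12 out-shuffles.

12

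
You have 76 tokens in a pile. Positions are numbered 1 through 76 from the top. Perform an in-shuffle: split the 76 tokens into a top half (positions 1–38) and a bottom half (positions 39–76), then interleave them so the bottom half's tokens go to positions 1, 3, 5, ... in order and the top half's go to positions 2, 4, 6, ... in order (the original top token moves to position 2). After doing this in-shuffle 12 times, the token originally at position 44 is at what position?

Track the token's position through each in-shuffle:
44 → 11 → 22 → 44 → 11 → 22 → 44 → 11 → 22 → 44 → 11 → 22 → 44

44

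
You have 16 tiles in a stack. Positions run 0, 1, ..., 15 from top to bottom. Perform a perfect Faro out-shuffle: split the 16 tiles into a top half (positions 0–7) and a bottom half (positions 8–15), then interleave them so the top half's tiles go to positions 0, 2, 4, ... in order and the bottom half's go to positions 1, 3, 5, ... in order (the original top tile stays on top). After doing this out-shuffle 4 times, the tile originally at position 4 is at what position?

4

Track the tile's position through each out-shuffle:
4 → 8 → 1 → 2 → 4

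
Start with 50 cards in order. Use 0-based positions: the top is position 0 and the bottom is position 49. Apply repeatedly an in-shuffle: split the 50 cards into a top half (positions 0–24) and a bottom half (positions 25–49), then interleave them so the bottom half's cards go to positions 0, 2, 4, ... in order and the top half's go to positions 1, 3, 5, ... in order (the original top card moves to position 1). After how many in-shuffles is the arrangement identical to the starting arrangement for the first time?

The in-shuffle permutes the 50 positions with cycle lengths [2, 8, 8, 8, 8, 8, 8].
Every card is home exactly when every cycle has completed a whole number of laps, i.e. after lcm(2, 8) = 8 in-shuffles.

8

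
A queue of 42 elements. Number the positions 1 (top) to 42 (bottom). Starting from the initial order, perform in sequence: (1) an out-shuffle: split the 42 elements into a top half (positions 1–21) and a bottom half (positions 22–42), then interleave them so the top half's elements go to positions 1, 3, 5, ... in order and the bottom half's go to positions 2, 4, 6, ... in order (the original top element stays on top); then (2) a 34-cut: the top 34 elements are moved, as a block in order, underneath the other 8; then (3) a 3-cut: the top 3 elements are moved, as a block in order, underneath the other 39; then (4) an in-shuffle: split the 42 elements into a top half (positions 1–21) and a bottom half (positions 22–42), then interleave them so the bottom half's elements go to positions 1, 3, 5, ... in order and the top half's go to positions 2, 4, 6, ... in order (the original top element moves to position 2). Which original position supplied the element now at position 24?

Undo the operations in reverse order, starting from position 24:
  undo op 4 (in-shuffle, from top half): 24 ← 12
  undo op 3 (cut 3): 12 ← 15
  undo op 2 (cut 34): 15 ← 7
  undo op 1 (out-shuffle, from top half): 7 ← 4
So the element at position 24 came from original position 4.

4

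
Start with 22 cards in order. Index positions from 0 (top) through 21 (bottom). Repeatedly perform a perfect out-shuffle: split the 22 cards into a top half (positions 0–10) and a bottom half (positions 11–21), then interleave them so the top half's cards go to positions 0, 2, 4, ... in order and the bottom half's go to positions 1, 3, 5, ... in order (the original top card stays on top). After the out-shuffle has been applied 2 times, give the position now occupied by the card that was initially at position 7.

7

Track the card's position through each out-shuffle:
7 → 14 → 7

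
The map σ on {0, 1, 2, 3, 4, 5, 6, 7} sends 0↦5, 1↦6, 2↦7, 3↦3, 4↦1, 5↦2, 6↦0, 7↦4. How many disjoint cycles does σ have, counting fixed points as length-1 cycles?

2

Cycle decomposition: (0 5 2 7 4 1 6) (3).
2 cycles.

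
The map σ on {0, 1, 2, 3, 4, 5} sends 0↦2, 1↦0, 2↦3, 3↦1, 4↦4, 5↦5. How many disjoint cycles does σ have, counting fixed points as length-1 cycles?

3

Cycle decomposition: (0 2 3 1) (4) (5).
3 cycles.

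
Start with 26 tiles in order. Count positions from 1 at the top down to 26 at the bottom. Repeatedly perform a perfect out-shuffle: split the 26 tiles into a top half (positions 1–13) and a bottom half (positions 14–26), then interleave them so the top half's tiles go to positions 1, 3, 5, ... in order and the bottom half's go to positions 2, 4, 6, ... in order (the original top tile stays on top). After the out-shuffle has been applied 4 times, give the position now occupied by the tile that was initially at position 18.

Track the tile's position through each out-shuffle:
18 → 10 → 19 → 12 → 23

23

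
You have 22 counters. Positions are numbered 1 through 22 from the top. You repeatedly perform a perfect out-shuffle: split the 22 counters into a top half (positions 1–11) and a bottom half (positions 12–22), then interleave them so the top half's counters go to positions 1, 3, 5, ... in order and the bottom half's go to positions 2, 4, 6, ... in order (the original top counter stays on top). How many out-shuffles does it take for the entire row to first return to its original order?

The out-shuffle permutes the 22 positions with cycle lengths [1, 1, 2, 3, 3, 6, 6].
Every counter is home exactly when every cycle has completed a whole number of laps, i.e. after lcm(1, 2, 3, 6) = 6 out-shuffles.

6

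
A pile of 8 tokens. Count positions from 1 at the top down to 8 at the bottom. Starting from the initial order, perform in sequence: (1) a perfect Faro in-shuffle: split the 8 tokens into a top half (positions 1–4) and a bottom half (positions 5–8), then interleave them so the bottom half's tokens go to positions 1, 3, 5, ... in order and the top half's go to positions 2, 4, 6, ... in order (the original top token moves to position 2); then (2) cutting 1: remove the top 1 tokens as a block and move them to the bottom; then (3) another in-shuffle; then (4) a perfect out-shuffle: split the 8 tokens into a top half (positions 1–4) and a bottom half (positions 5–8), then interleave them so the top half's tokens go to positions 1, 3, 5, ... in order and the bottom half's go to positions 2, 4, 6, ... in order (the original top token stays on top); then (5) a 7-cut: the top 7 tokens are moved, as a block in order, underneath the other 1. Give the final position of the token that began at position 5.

7

Track the token from position 5 forward through each operation:
  after op 1 (in-shuffle): 5 → 1
  after op 2 (cut 1): 1 → 8
  after op 3 (in-shuffle): 8 → 7
  after op 4 (out-shuffle): 7 → 6
  after op 5 (cut 7): 6 → 7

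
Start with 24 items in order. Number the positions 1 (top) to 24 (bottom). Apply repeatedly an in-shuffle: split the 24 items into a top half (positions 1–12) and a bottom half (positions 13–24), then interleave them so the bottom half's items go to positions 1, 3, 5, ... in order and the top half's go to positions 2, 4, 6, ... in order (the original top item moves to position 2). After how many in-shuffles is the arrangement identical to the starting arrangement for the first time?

The in-shuffle permutes the 24 positions with cycle lengths [4, 20].
Every item is home exactly when every cycle has completed a whole number of laps, i.e. after lcm(4, 20) = 20 in-shuffles.

20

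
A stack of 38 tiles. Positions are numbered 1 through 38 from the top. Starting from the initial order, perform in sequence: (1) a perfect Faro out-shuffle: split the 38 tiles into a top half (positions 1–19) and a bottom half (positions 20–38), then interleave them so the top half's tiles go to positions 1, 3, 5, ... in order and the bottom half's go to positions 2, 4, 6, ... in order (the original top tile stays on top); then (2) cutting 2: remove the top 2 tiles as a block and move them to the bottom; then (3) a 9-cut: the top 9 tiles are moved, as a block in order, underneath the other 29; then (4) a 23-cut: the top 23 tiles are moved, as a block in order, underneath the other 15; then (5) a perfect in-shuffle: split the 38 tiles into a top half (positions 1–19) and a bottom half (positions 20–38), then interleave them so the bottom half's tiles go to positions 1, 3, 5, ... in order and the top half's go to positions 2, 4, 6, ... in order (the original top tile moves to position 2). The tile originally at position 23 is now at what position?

24

Track the tile from position 23 forward through each operation:
  after op 1 (out-shuffle): 23 → 8
  after op 2 (cut 2): 8 → 6
  after op 3 (cut 9): 6 → 35
  after op 4 (cut 23): 35 → 12
  after op 5 (in-shuffle): 12 → 24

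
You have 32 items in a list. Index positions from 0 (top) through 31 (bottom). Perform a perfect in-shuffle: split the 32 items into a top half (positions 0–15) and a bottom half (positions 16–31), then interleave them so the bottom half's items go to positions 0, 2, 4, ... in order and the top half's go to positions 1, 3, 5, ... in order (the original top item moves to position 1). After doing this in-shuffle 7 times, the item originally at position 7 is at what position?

0

Track the item's position through each in-shuffle:
7 → 15 → 31 → 30 → 28 → 24 → 16 → 0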